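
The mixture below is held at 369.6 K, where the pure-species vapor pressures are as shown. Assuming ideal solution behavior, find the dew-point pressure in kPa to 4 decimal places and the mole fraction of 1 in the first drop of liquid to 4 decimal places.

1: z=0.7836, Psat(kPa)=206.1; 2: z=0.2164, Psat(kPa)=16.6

At the dew point ψ → 1, so Σzᵢ/Kᵢ = 1 with Kᵢ = Pᵢˢᵃᵗ/P ⇒ 1/P = Σzᵢ/Pᵢˢᵃᵗ.
1/P = 0.7836/206.1 + 0.2164/16.6 = 0.0168382 ⇒ P = 59.3888 kPa
xᵢ = zᵢP/Pᵢˢᵃᵗ ⇒ x_1 = 0.7836·59.3888/206.1 = 0.2258

Pdew = 59.3888 kPa, x_1 = 0.2258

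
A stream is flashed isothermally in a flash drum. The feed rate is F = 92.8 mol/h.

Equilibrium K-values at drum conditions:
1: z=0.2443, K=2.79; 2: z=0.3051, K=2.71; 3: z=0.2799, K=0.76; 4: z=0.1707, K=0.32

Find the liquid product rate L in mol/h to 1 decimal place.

L = 10.7 mol/h

Rachford–Rice: g(V/F) = Σ zᵢ(Kᵢ−1)/(1+V/F(Kᵢ−1)) = 0.
Check two-phase: ΣzᵢKᵢ = 1.7758 > 1 and Σzᵢ/Kᵢ = 1.1019 > 1, so g(0) = 0.7758 > 0 and g(1) = -0.1019 < 0.
Newton iteration, V/F⁰ = 0.52:
  V/F = 0.5200: g = 0.24632, g' = -0.6699 → V/F = 0.8877
  V/F = 0.8877: g = -0.00211, g' = -0.7859 → V/F = 0.8850
Converged at V/F = 0.8850.
Then V = V/F·F = 0.8850·92.8 = 82.1 mol/h and L = F − V = 10.7 mol/h.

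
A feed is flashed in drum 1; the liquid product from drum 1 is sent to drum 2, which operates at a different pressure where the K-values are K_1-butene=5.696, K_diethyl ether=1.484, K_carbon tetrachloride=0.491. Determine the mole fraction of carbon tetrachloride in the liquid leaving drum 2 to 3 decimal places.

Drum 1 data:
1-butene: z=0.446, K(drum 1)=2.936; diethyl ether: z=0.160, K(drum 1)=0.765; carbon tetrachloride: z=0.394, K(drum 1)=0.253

Drum 1:
Material balance + equilibrium reduce to Σ zᵢ(Kᵢ−1)/(1+ψ₁(Kᵢ−1)) = 0.
g(0) = ΣzᵢKᵢ − 1 = 0.532 and g(1) = 1 − Σzᵢ/Kᵢ = -0.918, so a root lies in (0, 1).
Newton–Raphson from ψ₁ = 0.5:
  ψ₁ = 0.500: g = -0.0736, g' = -1.003 → ψ₁ = 0.427
  ψ₁ = 0.427: g = -0.0009, g' = -0.986 → ψ₁ = 0.426
Converged at ψ₁ = 0.426.
Drum-1 compositions:
  1-butene: x = 0.244, y = 0.718
  diethyl ether: x = 0.178, y = 0.136
  carbon tetrachloride: x = 0.578, y = 0.146
Drum-2 feed = drum-1 liquid: z₂ = (0.2445, 0.1778, 0.5777).
Drum 2:
Iterate (Newton) starting at ψ₂ = 0.5:
  ψ₂ = 0.500: g = 0.0178, g' = -0.777 → ψ₂ = 0.523
Converged at ψ₂ = 0.523.
  1-butene: x = 0.071, y = 0.403
  diethyl ether: x = 0.142, y = 0.211
  carbon tetrachloride: x = 0.787, y = 0.387

x_carbon tetrachloride (drum 2) = 0.787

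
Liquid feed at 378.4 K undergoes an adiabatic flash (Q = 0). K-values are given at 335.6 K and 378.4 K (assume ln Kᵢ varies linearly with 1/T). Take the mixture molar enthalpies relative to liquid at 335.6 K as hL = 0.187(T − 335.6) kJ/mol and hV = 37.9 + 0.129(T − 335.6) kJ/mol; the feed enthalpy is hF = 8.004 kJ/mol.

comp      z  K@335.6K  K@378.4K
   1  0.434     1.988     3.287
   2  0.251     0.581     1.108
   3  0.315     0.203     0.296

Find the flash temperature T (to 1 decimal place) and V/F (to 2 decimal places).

T = 339.8 K, V/F = 0.19

Adiabatic flash: solve Rachford–Rice at each trial T, then check hF = ψ·hV(T) + (1−ψ)·hL(T).
  T = 335.6 K: K = (1.988, 0.581, 0.203), RR gives ψ = 0.112, H_out = 4.249 kJ/mol
  T = 378.4 K: K = (3.287, 1.108, 0.296), RR gives ψ = 0.667, H_out = 31.636 kJ/mol
  T = 357.0 K: K = (2.595, 0.818, 0.248), RR gives ψ = 0.444, H_out = 20.273 kJ/mol
  T = 346.3 K: K = (2.281, 0.693, 0.225), RR gives ψ = 0.298, H_out = 13.114 kJ/mol
  T = 341.0 K: K = (2.133, 0.636, 0.214), RR gives ψ = 0.213, H_out = 8.999 kJ/mol
  T = 338.3 K: K = (2.060, 0.608, 0.208), RR gives ψ = 0.164, H_out = 6.706 kJ/mol
  T = 339.6 K: K = (2.095, 0.621, 0.211), RR gives ψ = 0.188, H_out = 7.829 kJ/mol
Linear interpolation between T = 339.6 (H_out = 7.829) and T = 341.0 (H_out = 8.999) on hF = 8.004 gives T ≈ 339.8 K, at which ψ = 0.19.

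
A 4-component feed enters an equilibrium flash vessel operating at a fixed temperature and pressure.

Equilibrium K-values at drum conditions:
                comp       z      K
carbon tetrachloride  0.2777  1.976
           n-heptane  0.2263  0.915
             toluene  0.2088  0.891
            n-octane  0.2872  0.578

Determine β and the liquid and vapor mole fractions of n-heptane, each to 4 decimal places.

Newton iteration, β⁰ = 0.5:
  β = 0.5000: g = -0.01562, g' = -0.2062 → β = 0.4242
  β = 0.4242: g = 0.00023, g' = -0.2127 → β = 0.4253
Converged at β = 0.4253.
Compositions from xᵢ = zᵢ/(1+β(Kᵢ−1)), yᵢ = Kᵢxᵢ:
  carbon tetrachloride: x = 0.1962, y = 0.3878
  n-heptane: x = 0.2348, y = 0.2148
  toluene: x = 0.2190, y = 0.1951
  n-octane: x = 0.3500, y = 0.2023

β = 0.4253, x_n-heptane = 0.2348, y_n-heptane = 0.2148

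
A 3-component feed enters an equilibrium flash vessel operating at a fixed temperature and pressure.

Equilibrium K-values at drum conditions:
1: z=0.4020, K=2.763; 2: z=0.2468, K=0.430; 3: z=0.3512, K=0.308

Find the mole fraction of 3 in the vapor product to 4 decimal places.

y_3 = 0.1349

Material balance + equilibrium reduce to Σ zᵢ(Kᵢ−1)/(1+V/F(Kᵢ−1)) = 0.
Check two-phase: ΣzᵢKᵢ = 1.3250 > 1 and Σzᵢ/Kᵢ = 1.8597 > 1, so g(0) = 0.3250 > 0 and g(1) = -0.8597 < 0.
Iterate (Newton) starting at V/F = 0.59:
  V/F = 0.5900: g = -0.27529, g' = -0.9625 → V/F = 0.3040
  V/F = 0.3040: g = -0.01651, g' = -0.9167 → V/F = 0.2860
  V/F = 0.2860: g = 0.00010, g' = -0.9281 → V/F = 0.2861
Converged at V/F = 0.2861.
Compositions from xᵢ = zᵢ/(1+V/F(Kᵢ−1)), yᵢ = Kᵢxᵢ:
  1: x = 0.2672, y = 0.7383
  2: x = 0.2949, y = 0.1268
  3: x = 0.4379, y = 0.1349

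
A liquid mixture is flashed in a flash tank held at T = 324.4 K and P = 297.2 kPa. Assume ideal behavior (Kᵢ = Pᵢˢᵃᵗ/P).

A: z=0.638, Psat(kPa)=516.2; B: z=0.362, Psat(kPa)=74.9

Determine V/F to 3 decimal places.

V/F = 0.362

Raoult's law: Kᵢ = Pᵢˢᵃᵗ/P = Pᵢˢᵃᵗ/297.2.
  K_A = 516.2/297.2 = 1.73688, K_B = 74.9/297.2 = 0.25202
Binary case is linear: z₁(K₁−1)(1+V/F(K₂−1)) + z₂(K₂−1)(1+V/F(K₁−1)) = 0
⇒ V/F = [z₁(K₁−1)+z₂(K₂−1)] / [−(K₁−1)(K₂−1)] = 0.1994/0.5512 = 0.362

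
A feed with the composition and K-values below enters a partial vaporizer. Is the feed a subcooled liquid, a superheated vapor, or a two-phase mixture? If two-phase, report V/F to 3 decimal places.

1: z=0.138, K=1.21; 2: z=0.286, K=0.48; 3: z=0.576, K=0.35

ΣzᵢKᵢ = 0.506; Σzᵢ/Kᵢ = 2.356.
Since ΣzᵢKᵢ < 1 the mixture is below its bubble point — single liquid phase.

subcooled liquid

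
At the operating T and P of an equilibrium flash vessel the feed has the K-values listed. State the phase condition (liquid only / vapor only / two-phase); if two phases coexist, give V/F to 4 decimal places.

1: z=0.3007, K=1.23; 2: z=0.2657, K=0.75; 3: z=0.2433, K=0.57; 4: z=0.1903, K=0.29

ΣzᵢKᵢ = 0.7630; Σzᵢ/Kᵢ = 1.6818.
Since ΣzᵢKᵢ < 1 the mixture is below its bubble point — single liquid phase.

liquid only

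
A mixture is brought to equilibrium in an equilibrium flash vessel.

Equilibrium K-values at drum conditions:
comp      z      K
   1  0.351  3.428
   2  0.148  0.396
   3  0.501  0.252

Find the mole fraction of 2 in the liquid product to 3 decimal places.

Newton iteration, β⁰ = 0.5:
  β = 0.500: g = -0.3418, g' = -1.248 → β = 0.226
  β = 0.226: g = -0.0045, g' = -1.341 → β = 0.223
Converged at β = 0.223.
Compositions from xᵢ = zᵢ/(1+β(Kᵢ−1)), yᵢ = Kᵢxᵢ:
  1: x = 0.228, y = 0.781
  2: x = 0.171, y = 0.068
  3: x = 0.601, y = 0.152

x_2 = 0.171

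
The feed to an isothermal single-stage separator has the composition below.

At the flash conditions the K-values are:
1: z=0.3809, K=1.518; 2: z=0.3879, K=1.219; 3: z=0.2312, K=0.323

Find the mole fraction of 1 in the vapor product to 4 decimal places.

y_1 = 0.4612

Material balance + equilibrium reduce to Σ zᵢ(Kᵢ−1)/(1+ψ(Kᵢ−1)) = 0.
g(0) = ΣzᵢKᵢ − 1 = 0.1257 and g(1) = 1 − Σzᵢ/Kᵢ = -0.2849, so a root lies in (0, 1).
Iterate (Newton) starting at ψ = 0.5:
  ψ = 0.5000: g = -0.00333, g' = -0.3218 → ψ = 0.4896
Converged at ψ = 0.4896.
Compositions from xᵢ = zᵢ/(1+ψ(Kᵢ−1)), yᵢ = Kᵢxᵢ:
  1: x = 0.3038, y = 0.4612
  2: x = 0.3503, y = 0.4271
  3: x = 0.3458, y = 0.1117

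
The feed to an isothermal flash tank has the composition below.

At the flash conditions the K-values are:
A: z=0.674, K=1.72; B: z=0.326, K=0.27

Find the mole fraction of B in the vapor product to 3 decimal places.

Binary case is linear: z₁(K₁−1)(1+ψ(K₂−1)) + z₂(K₂−1)(1+ψ(K₁−1)) = 0
⇒ ψ = [z₁(K₁−1)+z₂(K₂−1)] / [−(K₁−1)(K₂−1)] = 0.2473/0.5256 = 0.471
Compositions from xᵢ = zᵢ/(1+ψ(Kᵢ−1)), yᵢ = Kᵢxᵢ:
  A: x = 0.503, y = 0.866
  B: x = 0.497, y = 0.134

y_B = 0.134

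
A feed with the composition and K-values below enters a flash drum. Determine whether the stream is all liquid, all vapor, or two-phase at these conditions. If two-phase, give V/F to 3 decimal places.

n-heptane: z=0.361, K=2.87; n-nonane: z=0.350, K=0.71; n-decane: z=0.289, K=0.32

two-phase, V/F = 0.402

ΣzᵢKᵢ = 1.377; Σzᵢ/Kᵢ = 1.522.
Both exceed 1, so a two-phase solution exists.
Newton iteration, ψ⁰ = 0.5:
  ψ = 0.500: g = -0.0676, g' = -0.684 → ψ = 0.401
  ψ = 0.401: g = 0.0006, g' = -0.702 → ψ = 0.402
Converged at ψ = 0.402.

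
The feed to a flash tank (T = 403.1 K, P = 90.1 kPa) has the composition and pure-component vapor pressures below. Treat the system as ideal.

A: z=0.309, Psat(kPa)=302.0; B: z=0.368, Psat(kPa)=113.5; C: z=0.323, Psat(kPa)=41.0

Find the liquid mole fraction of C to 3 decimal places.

Raoult's law: Kᵢ = Pᵢˢᵃᵗ/P = Pᵢˢᵃᵗ/90.1.
  K_A = 302.0/90.1 = 3.35183, K_B = 113.5/90.1 = 1.25971, K_C = 41.0/90.1 = 0.45505
Rachford–Rice: g(V/F) = Σ zᵢ(Kᵢ−1)/(1+V/F(Kᵢ−1)) = 0.
Check two-phase: ΣzᵢKᵢ = 1.646 > 1 and Σzᵢ/Kᵢ = 1.094 > 1, so g(0) = 0.646 > 0 and g(1) = -0.094 < 0.
Iterate (Newton) starting at V/F = 0.38:
  V/F = 0.380: g = 0.2488, g' = -0.650 → V/F = 0.763
  V/F = 0.763: g = 0.0386, g' = -0.517 → V/F = 0.837
  V/F = 0.837: g = -0.0006, g' = -0.535 → V/F = 0.836
Converged at V/F = 0.836.
Compositions from xᵢ = zᵢ/(1+V/F(Kᵢ−1)), yᵢ = Kᵢxᵢ:
  A: x = 0.104, y = 0.349
  B: x = 0.302, y = 0.381
  C: x = 0.594, y = 0.270

x_C = 0.594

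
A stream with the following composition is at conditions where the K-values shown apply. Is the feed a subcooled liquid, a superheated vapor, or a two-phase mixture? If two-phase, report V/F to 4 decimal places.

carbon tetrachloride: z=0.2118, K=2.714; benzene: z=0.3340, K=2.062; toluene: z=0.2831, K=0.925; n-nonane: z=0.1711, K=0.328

two-phase, V/F = 0.9149

ΣzᵢKᵢ = 1.5815; Σzᵢ/Kᵢ = 1.0677.
Both exceed 1, so a two-phase solution exists.
Newton–Raphson from ψ = 0.5:
  ψ = 0.5000: g = 0.23195, g' = -0.5181 → ψ = 0.9477
  ψ = 0.9477: g = -0.02435, g' = -0.7716 → ψ = 0.9161
  ψ = 0.9161: g = -0.00091, g' = -0.7158 → ψ = 0.9149
Converged at ψ = 0.9149.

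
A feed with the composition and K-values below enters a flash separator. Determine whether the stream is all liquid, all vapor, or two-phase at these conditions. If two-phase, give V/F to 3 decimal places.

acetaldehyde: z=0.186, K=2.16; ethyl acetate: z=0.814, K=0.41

all liquid

ΣzᵢKᵢ = 0.736; Σzᵢ/Kᵢ = 2.071.
Since ΣzᵢKᵢ < 1 the mixture is below its bubble point — single liquid phase.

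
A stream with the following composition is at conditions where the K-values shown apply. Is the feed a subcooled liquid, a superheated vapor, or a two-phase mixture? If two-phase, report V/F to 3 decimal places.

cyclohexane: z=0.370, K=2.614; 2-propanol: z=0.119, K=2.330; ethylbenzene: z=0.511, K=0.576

two-phase, V/F = 0.821

ΣzᵢKᵢ = 1.539; Σzᵢ/Kᵢ = 1.080.
Both exceed 1, so a two-phase solution exists.
Material balance + equilibrium reduce to Σ zᵢ(Kᵢ−1)/(1+ψ(Kᵢ−1)) = 0.
Newton–Raphson from ψ = 0.59:
  ψ = 0.590: g = 0.1056, g' = -0.482 → ψ = 0.809
  ψ = 0.809: g = 0.0055, g' = -0.443 → ψ = 0.821
Converged at ψ = 0.821.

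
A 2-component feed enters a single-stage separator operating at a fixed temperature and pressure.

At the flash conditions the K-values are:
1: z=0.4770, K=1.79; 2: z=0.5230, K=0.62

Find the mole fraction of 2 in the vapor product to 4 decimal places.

y_2 = 0.4186

Let ψ = V/F and solve Σ zᵢ(Kᵢ−1)/(1+ψ(Kᵢ−1)) = 0.
g(0) = ΣzᵢKᵢ − 1 = 0.1781 and g(1) = 1 − Σzᵢ/Kᵢ = -0.1100, so a root lies in (0, 1).
Newton–Raphson from ψ = 0.5:
  ψ = 0.5000: g = 0.02477, g' = -0.2681 → ψ = 0.5924
  ψ = 0.5924: g = 0.00022, g' = -0.2639 → ψ = 0.5932
Converged at ψ = 0.5932.
Compositions from xᵢ = zᵢ/(1+ψ(Kᵢ−1)), yᵢ = Kᵢxᵢ:
  1: x = 0.3248, y = 0.5814
  2: x = 0.6752, y = 0.4186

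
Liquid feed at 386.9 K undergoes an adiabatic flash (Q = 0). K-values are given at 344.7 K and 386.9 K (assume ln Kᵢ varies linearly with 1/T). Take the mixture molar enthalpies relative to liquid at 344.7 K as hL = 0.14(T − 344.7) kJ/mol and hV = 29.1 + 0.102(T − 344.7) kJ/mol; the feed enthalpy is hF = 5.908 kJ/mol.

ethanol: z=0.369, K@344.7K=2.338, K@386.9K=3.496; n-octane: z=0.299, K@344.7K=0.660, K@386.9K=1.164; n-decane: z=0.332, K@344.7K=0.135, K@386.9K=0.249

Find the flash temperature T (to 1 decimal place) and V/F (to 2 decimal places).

T = 349.6 K, V/F = 0.18

Adiabatic flash: solve Rachford–Rice at each trial T, then check hF = ψ·hV(T) + (1−ψ)·hL(T).
  T = 344.7 K: K = (2.338, 0.660, 0.135), RR gives ψ = 0.119, H_out = 3.457 kJ/mol
  T = 386.9 K: K = (3.496, 1.164, 0.249), RR gives ψ = 0.559, H_out = 21.270 kJ/mol
  T = 365.8 K: K = (2.892, 0.891, 0.187), RR gives ψ = 0.359, H_out = 13.127 kJ/mol
  T = 355.2 K: K = (2.607, 0.770, 0.159), RR gives ψ = 0.246, H_out = 8.537 kJ/mol
  T = 349.9 K: K = (2.470, 0.713, 0.147), RR gives ψ = 0.184, H_out = 6.055 kJ/mol
  T = 347.3 K: K = (2.403, 0.686, 0.141), RR gives ψ = 0.152, H_out = 4.779 kJ/mol
  T = 348.6 K: K = (2.436, 0.700, 0.144), RR gives ψ = 0.168, H_out = 5.422 kJ/mol
Linear interpolation between T = 348.6 (H_out = 5.422) and T = 349.9 (H_out = 6.055) on hF = 5.908 gives T ≈ 349.6 K, at which ψ = 0.18.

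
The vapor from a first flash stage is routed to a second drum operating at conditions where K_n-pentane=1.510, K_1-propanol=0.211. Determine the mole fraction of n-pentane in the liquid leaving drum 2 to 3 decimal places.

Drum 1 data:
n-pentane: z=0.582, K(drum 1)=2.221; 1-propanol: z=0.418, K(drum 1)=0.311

Drum 1:
Material balance + equilibrium reduce to Σ zᵢ(Kᵢ−1)/(1+ψ₁(Kᵢ−1)) = 0.
Feasibility: ΣzᵢKᵢ = 1.423, Σzᵢ/Kᵢ = 1.606 — both > 1, two phases present.
Binary case is linear: z₁(K₁−1)(1+ψ₁(K₂−1)) + z₂(K₂−1)(1+ψ₁(K₁−1)) = 0
⇒ ψ₁ = [z₁(K₁−1)+z₂(K₂−1)] / [−(K₁−1)(K₂−1)] = 0.4226/0.8413 = 0.502
Drum-1 compositions:
  n-pentane: x = 0.361, y = 0.801
  1-propanol: x = 0.639, y = 0.199
Drum-2 feed = drum-1 vapor: z₂ = (0.8012, 0.1988).
Drum 2:
Rachford–Rice: g(ψ₂) = Σ zᵢ(Kᵢ−1)/(1+ψ₂(Kᵢ−1)) = 0.
Check two-phase: ΣzᵢKᵢ = 1.252 > 1 and Σzᵢ/Kᵢ = 1.473 > 1, so g(0) = 0.252 > 0 and g(1) = -0.473 < 0.
Binary case is linear: z₁(K₁−1)(1+ψ₂(K₂−1)) + z₂(K₂−1)(1+ψ₂(K₁−1)) = 0
⇒ ψ₂ = [z₁(K₁−1)+z₂(K₂−1)] / [−(K₁−1)(K₂−1)] = 0.2517/0.4024 = 0.626
  n-pentane: x = 0.607, y = 0.917
  1-propanol: x = 0.393, y = 0.083

x_n-pentane (drum 2) = 0.607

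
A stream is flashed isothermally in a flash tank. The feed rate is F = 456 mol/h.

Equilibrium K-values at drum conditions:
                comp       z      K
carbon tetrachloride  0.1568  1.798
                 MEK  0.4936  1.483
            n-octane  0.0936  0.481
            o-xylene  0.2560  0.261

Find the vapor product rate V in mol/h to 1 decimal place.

V = 146.1 mol/h

Iterate (Newton) starting at β = 0.5:
  β = 0.5000: g = -0.08418, g' = -0.5234 → β = 0.3392
  β = 0.3392: g = -0.00809, g' = -0.4330 → β = 0.3205
  β = 0.3205: g = -0.00007, g' = -0.4260 → β = 0.3203
Converged at β = 0.3203.
Then V = β·F = 0.3203·456 = 146.1 mol/h and L = F − V = 309.9 mol/h.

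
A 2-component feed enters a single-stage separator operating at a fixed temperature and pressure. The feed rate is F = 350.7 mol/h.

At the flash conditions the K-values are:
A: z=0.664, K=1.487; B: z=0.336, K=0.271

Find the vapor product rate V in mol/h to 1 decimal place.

V = 77.5 mol/h

Binary case is linear: z₁(K₁−1)(1+ψ(K₂−1)) + z₂(K₂−1)(1+ψ(K₁−1)) = 0
⇒ ψ = [z₁(K₁−1)+z₂(K₂−1)] / [−(K₁−1)(K₂−1)] = 0.0784/0.3550 = 0.221
Then V = ψ·F = 0.2209·350.7 = 77.5 mol/h and L = F − V = 273.2 mol/h.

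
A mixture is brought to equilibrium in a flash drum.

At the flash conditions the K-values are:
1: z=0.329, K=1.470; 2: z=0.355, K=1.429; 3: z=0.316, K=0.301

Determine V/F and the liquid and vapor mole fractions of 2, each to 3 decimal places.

V/F = 0.274, x_2 = 0.318, y_2 = 0.454

Rachford–Rice: g(V/F) = Σ zᵢ(Kᵢ−1)/(1+V/F(Kᵢ−1)) = 0.
Feasibility: ΣzᵢKᵢ = 1.086, Σzᵢ/Kᵢ = 1.522 — both > 1, two phases present.
Newton–Raphson from V/F = 0.47:
  V/F = 0.470: g = -0.0756, g' = -0.436 → V/F = 0.297
  V/F = 0.297: g = -0.0079, g' = -0.353 → V/F = 0.274
Converged at V/F = 0.274.
Compositions from xᵢ = zᵢ/(1+V/F(Kᵢ−1)), yᵢ = Kᵢxᵢ:
  1: x = 0.291, y = 0.428
  2: x = 0.318, y = 0.454
  3: x = 0.391, y = 0.118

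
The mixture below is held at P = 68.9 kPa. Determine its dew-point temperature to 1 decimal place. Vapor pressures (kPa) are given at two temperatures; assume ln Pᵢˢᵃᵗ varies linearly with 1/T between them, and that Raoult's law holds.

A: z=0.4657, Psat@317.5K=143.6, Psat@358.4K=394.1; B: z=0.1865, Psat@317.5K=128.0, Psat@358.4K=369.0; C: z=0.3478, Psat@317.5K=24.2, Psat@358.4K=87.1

T = 325.9 K

Dew-point temperature: Σzᵢ·P/Pᵢˢᵃᵗ(T) = 1. Interpolate ln Pᵢˢᵃᵗ = aᵢ + bᵢ/T.
  T = 317.5 K: ΣzᵢP/Pᵢˢᵃᵗ = 1.3141
  T = 358.4 K: ΣzᵢP/Pᵢˢᵃᵗ = 0.3914
  T = 337.9 K: ΣzᵢP/Pᵢˢᵃᵗ = 0.6912
  T = 327.7 K: ΣzᵢP/Pᵢˢᵃᵗ = 0.9431
  T = 322.6 K: ΣzᵢP/Pᵢˢᵃᵗ = 1.1102
  T = 325.1 K: ΣzᵢP/Pᵢˢᵃᵗ = 1.0242
Interpolating between 325.1 K and 327.7 K gives T ≈ 325.9 K.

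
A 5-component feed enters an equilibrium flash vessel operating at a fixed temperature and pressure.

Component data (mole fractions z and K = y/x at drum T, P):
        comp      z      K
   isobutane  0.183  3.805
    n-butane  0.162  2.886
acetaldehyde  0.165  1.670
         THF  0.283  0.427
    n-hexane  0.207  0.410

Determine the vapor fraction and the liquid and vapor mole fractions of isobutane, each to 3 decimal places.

ψ = 0.570, x_isobutane = 0.070, y_isobutane = 0.268

Let ψ = V/F and solve Σ zᵢ(Kᵢ−1)/(1+ψ(Kᵢ−1)) = 0.
Feasibility: ΣzᵢKᵢ = 1.645, Σzᵢ/Kᵢ = 1.371 — both > 1, two phases present.
Newton–Raphson from ψ = 0.5:
  ψ = 0.500: g = 0.0532, g' = -0.771 → ψ = 0.569
  ψ = 0.569: g = 0.0007, g' = -0.754 → ψ = 0.570
Converged at ψ = 0.570.
Compositions from xᵢ = zᵢ/(1+ψ(Kᵢ−1)), yᵢ = Kᵢxᵢ:
  isobutane: x = 0.070, y = 0.268
  n-butane: x = 0.078, y = 0.225
  acetaldehyde: x = 0.119, y = 0.199
  THF: x = 0.420, y = 0.179
  n-hexane: x = 0.312, y = 0.128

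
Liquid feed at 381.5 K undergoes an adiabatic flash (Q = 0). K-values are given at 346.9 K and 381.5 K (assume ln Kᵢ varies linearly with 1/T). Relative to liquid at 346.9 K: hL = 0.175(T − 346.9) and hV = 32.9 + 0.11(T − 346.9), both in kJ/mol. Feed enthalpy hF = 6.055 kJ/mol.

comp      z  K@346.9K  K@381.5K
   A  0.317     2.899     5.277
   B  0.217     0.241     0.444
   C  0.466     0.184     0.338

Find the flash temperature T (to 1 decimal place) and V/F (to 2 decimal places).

Adiabatic flash: solve Rachford–Rice at each trial T, then check hF = ψ·hV(T) + (1−ψ)·hL(T).
  T = 346.9 K: K = (2.899, 0.241, 0.184), RR gives ψ = 0.038, H_out = 1.238 kJ/mol
  T = 381.5 K: K = (5.277, 0.444, 0.338), RR gives ψ = 0.344, H_out = 16.598 kJ/mol
  T = 364.2 K: K = (3.967, 0.332, 0.253), RR gives ψ = 0.209, H_out = 9.660 kJ/mol
  T = 355.5 K: K = (3.401, 0.284, 0.216), RR gives ψ = 0.131, H_out = 5.754 kJ/mol
  T = 359.9 K: K = (3.680, 0.307, 0.234), RR gives ψ = 0.172, H_out = 7.789 kJ/mol
  T = 357.7 K: K = (3.539, 0.295, 0.225), RR gives ψ = 0.152, H_out = 6.789 kJ/mol
Linear interpolation between T = 355.5 (H_out = 5.754) and T = 357.7 (H_out = 6.789) on hF = 6.055 gives T ≈ 356.1 K, at which ψ = 0.14.

T = 356.1 K, V/F = 0.14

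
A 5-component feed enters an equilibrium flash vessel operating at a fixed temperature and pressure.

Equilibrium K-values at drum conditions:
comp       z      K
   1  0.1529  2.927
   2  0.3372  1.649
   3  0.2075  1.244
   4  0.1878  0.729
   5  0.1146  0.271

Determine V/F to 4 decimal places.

V/F = 0.8647

Rachford–Rice: g(V/F) = Σ zᵢ(Kᵢ−1)/(1+V/F(Kᵢ−1)) = 0.
g(0) = ΣzᵢKᵢ − 1 = 0.4297 and g(1) = 1 − Σzᵢ/Kᵢ = -0.1040, so a root lies in (0, 1).
Newton–Raphson from V/F = 0.57:
  V/F = 0.5700: g = 0.14148, g' = -0.4117 → V/F = 0.9136
  V/F = 0.9136: g = -0.03228, g' = -0.7091 → V/F = 0.8681
  V/F = 0.8681: g = -0.00210, g' = -0.6214 → V/F = 0.8647
Converged at V/F = 0.8647.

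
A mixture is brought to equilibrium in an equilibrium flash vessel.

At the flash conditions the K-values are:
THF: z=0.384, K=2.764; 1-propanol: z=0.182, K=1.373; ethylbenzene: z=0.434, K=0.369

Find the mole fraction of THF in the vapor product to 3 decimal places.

Newton–Raphson from β = 0.42:
  β = 0.420: g = 0.0752, g' = -0.733 → β = 0.523
  β = 0.523: g = 0.0007, g' = -0.726 → β = 0.524
Converged at β = 0.524.
Compositions from xᵢ = zᵢ/(1+β(Kᵢ−1)), yᵢ = Kᵢxᵢ:
  THF: x = 0.200, y = 0.552
  1-propanol: x = 0.152, y = 0.209
  ethylbenzene: x = 0.648, y = 0.239

y_THF = 0.552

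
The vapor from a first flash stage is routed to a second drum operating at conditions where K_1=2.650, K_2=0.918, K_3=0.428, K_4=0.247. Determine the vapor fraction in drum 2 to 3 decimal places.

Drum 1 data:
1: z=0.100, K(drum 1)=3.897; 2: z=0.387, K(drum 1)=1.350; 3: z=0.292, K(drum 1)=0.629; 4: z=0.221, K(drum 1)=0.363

Drum 1:
Let ψ₁ = V/F and solve Σ zᵢ(Kᵢ−1)/(1+ψ₁(Kᵢ−1)) = 0.
Feasibility: ΣzᵢKᵢ = 1.176, Σzᵢ/Kᵢ = 1.385 — both > 1, two phases present.
Newton–Raphson from ψ₁ = 0.33:
  ψ₁ = 0.330: g = -0.0322, g' = -0.453 → ψ₁ = 0.259
  ψ₁ = 0.259: g = 0.0012, g' = -0.492 → ψ₁ = 0.262
Converged at ψ₁ = 0.262.
Drum-1 compositions:
  1: x = 0.057, y = 0.222
  2: x = 0.355, y = 0.479
  3: x = 0.323, y = 0.203
  4: x = 0.265, y = 0.096
Drum-2 feed = drum-1 vapor: z₂ = (0.2217, 0.4786, 0.2034, 0.0963).
Drum 2:
Let ψ₂ = V/F and solve Σ zᵢ(Kᵢ−1)/(1+ψ₂(Kᵢ−1)) = 0.
g(0) = ΣzᵢKᵢ − 1 = 0.138 and g(1) = 1 − Σzᵢ/Kᵢ = -0.470, so a root lies in (0, 1).
Newton iteration, ψ₂⁰ = 0.5:
  ψ₂ = 0.500: g = -0.1197, g' = -0.456 → ψ₂ = 0.237
Converged at ψ₂ = 0.237.
  1: x = 0.159, y = 0.422
  2: x = 0.488, y = 0.448
  3: x = 0.235, y = 0.101
  4: x = 0.117, y = 0.029

V/F (drum 2) = 0.237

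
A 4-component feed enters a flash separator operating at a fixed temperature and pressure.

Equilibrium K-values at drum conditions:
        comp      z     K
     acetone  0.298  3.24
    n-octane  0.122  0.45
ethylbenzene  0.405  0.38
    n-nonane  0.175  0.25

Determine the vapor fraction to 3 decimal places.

Material balance + equilibrium reduce to Σ zᵢ(Kᵢ−1)/(1+ψ(Kᵢ−1)) = 0.
g(0) = ΣzᵢKᵢ − 1 = 0.218 and g(1) = 1 − Σzᵢ/Kᵢ = -1.129, so a root lies in (0, 1).
Iterate (Newton) starting at ψ = 0.5:
  ψ = 0.500: g = -0.3516, g' = -0.982 → ψ = 0.142
  ψ = 0.142: g = 0.0115, g' = -1.215 → ψ = 0.151
Converged at ψ = 0.151.

ψ = 0.151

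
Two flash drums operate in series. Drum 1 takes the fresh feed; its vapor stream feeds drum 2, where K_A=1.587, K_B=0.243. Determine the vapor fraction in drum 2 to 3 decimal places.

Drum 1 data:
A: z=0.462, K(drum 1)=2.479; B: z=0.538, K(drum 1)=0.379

Drum 1:
Let ψ₁ = V/F and solve Σ zᵢ(Kᵢ−1)/(1+ψ₁(Kᵢ−1)) = 0.
g(0) = ΣzᵢKᵢ − 1 = 0.349 and g(1) = 1 − Σzᵢ/Kᵢ = -0.606, so a root lies in (0, 1).
Binary case is linear: z₁(K₁−1)(1+ψ₁(K₂−1)) + z₂(K₂−1)(1+ψ₁(K₁−1)) = 0
⇒ ψ₁ = [z₁(K₁−1)+z₂(K₂−1)] / [−(K₁−1)(K₂−1)] = 0.3492/0.9185 = 0.380
Drum-1 compositions:
  A: x = 0.296, y = 0.733
  B: x = 0.704, y = 0.267
Drum-2 feed = drum-1 vapor: z₂ = (0.7331, 0.2669).
Drum 2:
Let ψ₂ = V/F and solve Σ zᵢ(Kᵢ−1)/(1+ψ₂(Kᵢ−1)) = 0.
g(0) = ΣzᵢKᵢ − 1 = 0.228 and g(1) = 1 − Σzᵢ/Kᵢ = -0.560, so a root lies in (0, 1).
Newton iteration, ψ₂⁰ = 0.5:
  ψ₂ = 0.500: g = 0.0076, g' = -0.547 → ψ₂ = 0.514
Converged at ψ₂ = 0.514.
  A: x = 0.563, y = 0.894
  B: x = 0.437, y = 0.106

V/F (drum 2) = 0.514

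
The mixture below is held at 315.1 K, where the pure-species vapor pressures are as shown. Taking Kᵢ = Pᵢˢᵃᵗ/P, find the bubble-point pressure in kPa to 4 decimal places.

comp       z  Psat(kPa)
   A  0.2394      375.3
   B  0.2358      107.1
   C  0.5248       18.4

Pbub = 124.7573 kPa

At the bubble point ψ → 0, so ΣzᵢKᵢ = 1 with Kᵢ = Pᵢˢᵃᵗ/P ⇒ P = ΣzᵢPᵢˢᵃᵗ.
P = 0.2394·375.3 + 0.2358·107.1 + 0.5248·18.4 = 124.7573 kPa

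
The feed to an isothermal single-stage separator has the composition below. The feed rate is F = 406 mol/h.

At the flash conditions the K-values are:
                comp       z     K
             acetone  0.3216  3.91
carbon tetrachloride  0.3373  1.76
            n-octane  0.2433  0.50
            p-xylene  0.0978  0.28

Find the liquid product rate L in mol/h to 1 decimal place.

Newton iteration, ψ⁰ = 0.5:
  ψ = 0.5000: g = 0.29474, g' = -0.7861 → ψ = 0.8750
  ψ = 0.8750: g = 0.01132, g' = -0.8493 → ψ = 0.8883
  ψ = 0.8883: g = -0.00013, g' = -0.8685 → ψ = 0.8881
Converged at ψ = 0.8881.
Then V = ψ·F = 0.8881·406 = 360.6 mol/h and L = F − V = 45.4 mol/h.

L = 45.4 mol/h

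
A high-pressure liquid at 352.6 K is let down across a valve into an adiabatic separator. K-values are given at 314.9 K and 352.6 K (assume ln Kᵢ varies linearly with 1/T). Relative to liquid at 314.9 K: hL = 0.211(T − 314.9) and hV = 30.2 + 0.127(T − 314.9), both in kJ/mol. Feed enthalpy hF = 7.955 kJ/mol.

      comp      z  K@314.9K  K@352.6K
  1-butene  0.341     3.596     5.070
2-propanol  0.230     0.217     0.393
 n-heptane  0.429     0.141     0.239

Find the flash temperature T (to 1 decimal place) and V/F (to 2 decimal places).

Adiabatic flash: solve Rachford–Rice at each trial T, then check hF = ψ·hV(T) + (1−ψ)·hL(T).
  T = 314.9 K: K = (3.596, 0.217, 0.141), RR gives ψ = 0.156, H_out = 4.701 kJ/mol
  T = 352.6 K: K = (5.070, 0.393, 0.239), RR gives ψ = 0.319, H_out = 16.572 kJ/mol
  T = 333.8 K: K = (4.313, 0.297, 0.186), RR gives ψ = 0.241, H_out = 10.875 kJ/mol
  T = 324.4 K: K = (3.951, 0.255, 0.163), RR gives ψ = 0.200, H_out = 7.888 kJ/mol
  T = 329.1 K: K = (4.131, 0.276, 0.174), RR gives ψ = 0.221, H_out = 9.399 kJ/mol
  T = 326.8 K: K = (4.042, 0.266, 0.169), RR gives ψ = 0.211, H_out = 8.664 kJ/mol
Linear interpolation between T = 324.4 (H_out = 7.888) and T = 326.8 (H_out = 8.664) on hF = 7.955 gives T ≈ 324.6 K, at which ψ = 0.20.

T = 324.6 K, V/F = 0.20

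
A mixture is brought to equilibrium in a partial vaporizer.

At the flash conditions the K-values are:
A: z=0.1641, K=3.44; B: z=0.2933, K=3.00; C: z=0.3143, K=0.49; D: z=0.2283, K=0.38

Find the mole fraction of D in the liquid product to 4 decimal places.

Material balance + equilibrium reduce to Σ zᵢ(Kᵢ−1)/(1+β(Kᵢ−1)) = 0.
Feasibility: ΣzᵢKᵢ = 1.6852, Σzᵢ/Kᵢ = 1.3877 — both > 1, two phases present.
Iterate (Newton) starting at β = 0.5:
  β = 0.5000: g = 0.05336, g' = -0.8232 → β = 0.5648
  β = 0.5648: g = 0.00083, g' = -0.8005 → β = 0.5659
Converged at β = 0.5659.
Compositions from xᵢ = zᵢ/(1+β(Kᵢ−1)), yᵢ = Kᵢxᵢ:
  A: x = 0.0689, y = 0.2371
  B: x = 0.1376, y = 0.4128
  C: x = 0.4418, y = 0.2165
  D: x = 0.3517, y = 0.1336

x_D = 0.3517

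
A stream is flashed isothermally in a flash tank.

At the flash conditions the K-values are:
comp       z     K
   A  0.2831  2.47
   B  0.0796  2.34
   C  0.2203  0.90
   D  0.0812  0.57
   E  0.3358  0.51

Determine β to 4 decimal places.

β = 0.5433

Material balance + equilibrium reduce to Σ zᵢ(Kᵢ−1)/(1+β(Kᵢ−1)) = 0.
g(0) = ΣzᵢKᵢ − 1 = 0.3013 and g(1) = 1 − Σzᵢ/Kᵢ = -0.1943, so a root lies in (0, 1).
Newton–Raphson from β = 0.41:
  β = 0.4100: g = 0.05723, g' = -0.4485 → β = 0.5376
  β = 0.5376: g = 0.00237, g' = -0.4156 → β = 0.5433
Converged at β = 0.5433.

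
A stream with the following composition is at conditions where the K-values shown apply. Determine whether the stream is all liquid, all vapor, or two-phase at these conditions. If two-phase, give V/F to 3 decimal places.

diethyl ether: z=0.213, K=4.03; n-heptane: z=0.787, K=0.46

ΣzᵢKᵢ = 1.220; Σzᵢ/Kᵢ = 1.764.
Both exceed 1, so a two-phase solution exists.
Binary case is linear: z₁(K₁−1)(1+ψ(K₂−1)) + z₂(K₂−1)(1+ψ(K₁−1)) = 0
⇒ ψ = [z₁(K₁−1)+z₂(K₂−1)] / [−(K₁−1)(K₂−1)] = 0.2204/1.6362 = 0.135

two-phase, V/F = 0.135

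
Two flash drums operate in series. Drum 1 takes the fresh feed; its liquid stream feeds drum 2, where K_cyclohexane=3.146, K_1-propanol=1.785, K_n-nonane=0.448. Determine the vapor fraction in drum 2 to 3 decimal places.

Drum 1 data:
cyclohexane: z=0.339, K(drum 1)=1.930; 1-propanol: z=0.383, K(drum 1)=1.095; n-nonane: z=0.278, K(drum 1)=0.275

V/F (drum 2) = 0.815

Drum 1:
Material balance + equilibrium reduce to Σ zᵢ(Kᵢ−1)/(1+ψ₁(Kᵢ−1)) = 0.
Feasibility: ΣzᵢKᵢ = 1.150, Σzᵢ/Kᵢ = 1.536 — both > 1, two phases present.
Newton–Raphson from ψ₁ = 0.5:
  ψ₁ = 0.500: g = -0.0662, g' = -0.499 → ψ₁ = 0.367
  ψ₁ = 0.367: g = -0.0046, g' = -0.438 → ψ₁ = 0.357
Converged at ψ₁ = 0.357.
Drum-1 compositions:
  cyclohexane: x = 0.255, y = 0.491
  1-propanol: x = 0.370, y = 0.406
  n-nonane: x = 0.375, y = 0.103
Drum-2 feed = drum-1 liquid: z₂ = (0.2545, 0.3704, 0.3750).
Drum 2:
Rachford–Rice: g(ψ₂) = Σ zᵢ(Kᵢ−1)/(1+ψ₂(Kᵢ−1)) = 0.
g(0) = ΣzᵢKᵢ − 1 = 0.630 and g(1) = 1 − Σzᵢ/Kᵢ = -0.126, so a root lies in (0, 1).
Newton iteration, ψ₂⁰ = 0.5:
  ψ₂ = 0.500: g = 0.1864, g' = -0.608 → ψ₂ = 0.806
  ψ₂ = 0.806: g = 0.0051, g' = -0.614 → ψ₂ = 0.815
Converged at ψ₂ = 0.815.
  cyclohexane: x = 0.093, y = 0.291
  1-propanol: x = 0.226, y = 0.403
  n-nonane: x = 0.681, y = 0.305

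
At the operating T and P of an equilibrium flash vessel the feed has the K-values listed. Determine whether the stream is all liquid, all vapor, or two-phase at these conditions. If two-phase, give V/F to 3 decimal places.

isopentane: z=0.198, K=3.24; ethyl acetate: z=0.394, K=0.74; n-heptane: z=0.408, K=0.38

ΣzᵢKᵢ = 1.088; Σzᵢ/Kᵢ = 1.667.
Both exceed 1, so a two-phase solution exists.
Newton iteration, ψ⁰ = 0.5:
  ψ = 0.500: g = -0.2751, g' = -0.586 → ψ = 0.030
  ψ = 0.030: g = 0.0544, g' = -1.062 → ψ = 0.081
  ψ = 0.081: g = 0.0040, g' = -0.912 → ψ = 0.086
Converged at ψ = 0.086.

two-phase, V/F = 0.086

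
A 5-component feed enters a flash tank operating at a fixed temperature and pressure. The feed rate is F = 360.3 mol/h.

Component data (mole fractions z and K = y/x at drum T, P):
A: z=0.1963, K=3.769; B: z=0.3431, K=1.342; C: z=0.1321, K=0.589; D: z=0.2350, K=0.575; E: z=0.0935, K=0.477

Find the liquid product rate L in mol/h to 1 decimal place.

Material balance + equilibrium reduce to Σ zᵢ(Kᵢ−1)/(1+β(Kᵢ−1)) = 0.
Feasibility: ΣzᵢKᵢ = 1.4578, Σzᵢ/Kᵢ = 1.1367 — both > 1, two phases present.
Newton–Raphson from β = 0.46:
  β = 0.4600: g = 0.08496, g' = -0.4650 → β = 0.6427
  β = 0.6427: g = 0.00688, g' = -0.4014 → β = 0.6599
Converged at β = 0.6599.
Then V = β·F = 0.6599·360.3 = 237.8 mol/h and L = F − V = 122.5 mol/h.

L = 122.5 mol/h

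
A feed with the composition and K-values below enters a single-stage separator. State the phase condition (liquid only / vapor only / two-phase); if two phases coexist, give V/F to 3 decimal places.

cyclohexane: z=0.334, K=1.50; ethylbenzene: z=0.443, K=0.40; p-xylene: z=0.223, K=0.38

liquid only

ΣzᵢKᵢ = 0.763; Σzᵢ/Kᵢ = 1.917.
Since ΣzᵢKᵢ < 1 the mixture is below its bubble point — single liquid phase.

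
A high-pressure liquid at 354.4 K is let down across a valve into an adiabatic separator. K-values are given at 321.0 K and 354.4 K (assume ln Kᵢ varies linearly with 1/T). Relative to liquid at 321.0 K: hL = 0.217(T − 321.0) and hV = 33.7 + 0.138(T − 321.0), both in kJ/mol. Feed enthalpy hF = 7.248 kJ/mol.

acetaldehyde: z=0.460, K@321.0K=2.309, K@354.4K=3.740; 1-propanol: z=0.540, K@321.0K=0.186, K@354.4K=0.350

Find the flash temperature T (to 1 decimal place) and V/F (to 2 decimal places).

T = 324.2 K, V/F = 0.20

Adiabatic flash: solve Rachford–Rice at each trial T, then check hF = ψ·hV(T) + (1−ψ)·hL(T).
  T = 321.0 K: K = (2.309, 0.186), RR gives ψ = 0.153, H_out = 5.142 kJ/mol
  T = 354.4 K: K = (3.740, 0.350), RR gives ψ = 0.511, H_out = 23.108 kJ/mol
  T = 337.7 K: K = (2.974, 0.259), RR gives ψ = 0.347, H_out = 14.871 kJ/mol
  T = 329.4 K: K = (2.631, 0.221), RR gives ψ = 0.259, H_out = 10.384 kJ/mol
  T = 325.2 K: K = (2.467, 0.203), RR gives ψ = 0.209, H_out = 7.881 kJ/mol
  T = 323.1 K: K = (2.387, 0.194), RR gives ψ = 0.182, H_out = 6.546 kJ/mol
Linear interpolation between T = 323.1 (H_out = 6.546) and T = 325.2 (H_out = 7.881) on hF = 7.248 gives T ≈ 324.2 K, at which ψ = 0.20.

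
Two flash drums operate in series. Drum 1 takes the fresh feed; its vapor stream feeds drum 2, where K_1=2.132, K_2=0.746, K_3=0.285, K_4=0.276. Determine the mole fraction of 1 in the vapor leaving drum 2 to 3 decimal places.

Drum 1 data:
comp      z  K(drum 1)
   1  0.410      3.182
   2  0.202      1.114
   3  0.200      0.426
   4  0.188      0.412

Drum 1:
Rachford–Rice: g(ψ₁) = Σ zᵢ(Kᵢ−1)/(1+ψ₁(Kᵢ−1)) = 0.
Check two-phase: ΣzᵢKᵢ = 1.692 > 1 and Σzᵢ/Kᵢ = 1.236 > 1, so g(0) = 0.692 > 0 and g(1) = -0.236 < 0.
Newton–Raphson from ψ₁ = 0.43:
  ψ₁ = 0.430: g = 0.1831, g' = -0.755 → ψ₁ = 0.673
  ψ₁ = 0.673: g = 0.0140, g' = -0.676 → ψ₁ = 0.693
Converged at ψ₁ = 0.693.
Drum-1 compositions:
  1: x = 0.163, y = 0.519
  2: x = 0.187, y = 0.209
  3: x = 0.332, y = 0.142
  4: x = 0.317, y = 0.131
Drum-2 feed = drum-1 vapor: z₂ = (0.5192, 0.2085, 0.1415, 0.1308).
Drum 2:
Let ψ₂ = V/F and solve Σ zᵢ(Kᵢ−1)/(1+ψ₂(Kᵢ−1)) = 0.
Check two-phase: ΣzᵢKᵢ = 1.339 > 1 and Σzᵢ/Kᵢ = 1.493 > 1, so g(0) = 0.339 > 0 and g(1) = -0.493 < 0.
Newton iteration, ψ₂⁰ = 0.7:
  ψ₂ = 0.700: g = -0.1311, g' = -0.799 → ψ₂ = 0.536
  ψ₂ = 0.536: g = -0.0143, g' = -0.649 → ψ₂ = 0.514
Converged at ψ₂ = 0.514.
  1: x = 0.328, y = 0.700
  2: x = 0.240, y = 0.179
  3: x = 0.224, y = 0.064
  4: x = 0.208, y = 0.057

y_1 (drum 2) = 0.700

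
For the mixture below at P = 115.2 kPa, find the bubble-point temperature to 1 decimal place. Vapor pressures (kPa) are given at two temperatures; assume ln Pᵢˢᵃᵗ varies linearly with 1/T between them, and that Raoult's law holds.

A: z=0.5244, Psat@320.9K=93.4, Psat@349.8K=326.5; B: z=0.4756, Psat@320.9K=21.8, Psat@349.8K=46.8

T = 336.6 K

Bubble-point temperature: ΣzᵢPᵢˢᵃᵗ(T) = P. Interpolate ln Pᵢˢᵃᵗ = aᵢ + bᵢ/T.
  T = 320.9 K: ΣzᵢPᵢˢᵃᵗ = 59.35 kPa
  T = 349.8 K: ΣzᵢPᵢˢᵃᵗ = 193.47 kPa
  T = 335.4 K: ΣzᵢPᵢˢᵃᵗ = 109.75 kPa
  T = 342.6 K: ΣzᵢPᵢˢᵃᵗ = 146.48 kPa
  T = 339.0 K: ΣzᵢPᵢˢᵃᵗ = 126.96 kPa
  T = 337.2 K: ΣzᵢPᵢˢᵃᵗ = 118.08 kPa
Interpolating between 335.4 K and 337.2 K gives T ≈ 336.6 K.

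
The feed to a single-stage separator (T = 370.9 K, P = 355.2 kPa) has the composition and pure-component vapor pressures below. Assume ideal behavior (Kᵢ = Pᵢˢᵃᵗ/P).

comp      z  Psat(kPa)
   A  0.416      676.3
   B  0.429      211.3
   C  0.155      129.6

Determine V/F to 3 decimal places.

V/F = 0.241

Raoult's law: Kᵢ = Pᵢˢᵃᵗ/P = Pᵢˢᵃᵗ/355.2.
  K_A = 676.3/355.2 = 1.90400, K_B = 211.3/355.2 = 0.59488, K_C = 129.6/355.2 = 0.36486
Rachford–Rice: g(V/F) = Σ zᵢ(Kᵢ−1)/(1+V/F(Kᵢ−1)) = 0.
Feasibility: ΣzᵢKᵢ = 1.104, Σzᵢ/Kᵢ = 1.364 — both > 1, two phases present.
Newton iteration, V/F⁰ = 0.47:
  V/F = 0.470: g = -0.0911, g' = -0.402 → V/F = 0.243
  V/F = 0.243: g = -0.0010, g' = -0.403 → V/F = 0.241
Converged at V/F = 0.241.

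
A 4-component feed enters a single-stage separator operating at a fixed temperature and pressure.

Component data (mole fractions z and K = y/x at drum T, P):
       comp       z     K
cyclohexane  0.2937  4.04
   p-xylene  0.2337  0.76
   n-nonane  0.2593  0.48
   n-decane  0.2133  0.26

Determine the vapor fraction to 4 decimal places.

ψ = 0.3433

Rachford–Rice: g(ψ) = Σ zᵢ(Kᵢ−1)/(1+ψ(Kᵢ−1)) = 0.
Check two-phase: ΣzᵢKᵢ = 1.5441 > 1 and Σzᵢ/Kᵢ = 1.7408 > 1, so g(0) = 0.5441 > 0 and g(1) = -0.7408 < 0.
Newton iteration, ψ⁰ = 0.5:
  ψ = 0.5000: g = -0.14219, g' = -0.8671 → ψ = 0.3360
  ψ = 0.3360: g = 0.00720, g' = -0.9900 → ψ = 0.3433
Converged at ψ = 0.3433.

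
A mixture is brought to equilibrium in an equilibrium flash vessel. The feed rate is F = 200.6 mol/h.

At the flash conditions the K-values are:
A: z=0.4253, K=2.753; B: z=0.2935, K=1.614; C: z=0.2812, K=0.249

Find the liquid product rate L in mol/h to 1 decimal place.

Newton–Raphson from ψ = 0.67:
  ψ = 0.6700: g = 0.04548, g' = -0.9745 → ψ = 0.7167
  ψ = 0.7167: g = -0.00176, g' = -1.0538 → ψ = 0.7150
Converged at ψ = 0.7150.
Then V = ψ·F = 0.7150·200.6 = 143.4 mol/h and L = F − V = 57.2 mol/h.

L = 57.2 mol/h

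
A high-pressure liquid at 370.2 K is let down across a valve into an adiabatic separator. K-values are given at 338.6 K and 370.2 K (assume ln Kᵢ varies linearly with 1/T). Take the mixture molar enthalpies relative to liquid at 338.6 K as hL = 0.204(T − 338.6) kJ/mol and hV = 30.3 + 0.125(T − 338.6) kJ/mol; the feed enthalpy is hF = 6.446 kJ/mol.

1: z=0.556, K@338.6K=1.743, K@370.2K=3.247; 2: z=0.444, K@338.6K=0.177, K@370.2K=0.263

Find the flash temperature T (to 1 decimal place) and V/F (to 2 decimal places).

T = 342.6 K, V/F = 0.19

Adiabatic flash: solve Rachford–Rice at each trial T, then check hF = ψ·hV(T) + (1−ψ)·hL(T).
  T = 338.6 K: K = (1.743, 0.177), RR gives ψ = 0.078, H_out = 2.363 kJ/mol
  T = 370.2 K: K = (3.247, 0.263), RR gives ψ = 0.557, H_out = 21.928 kJ/mol
  T = 354.4 K: K = (2.412, 0.218), RR gives ψ = 0.396, H_out = 14.736 kJ/mol
  T = 346.5 K: K = (2.058, 0.197), RR gives ψ = 0.273, H_out = 9.700 kJ/mol
  T = 342.6 K: K = (1.898, 0.187), RR gives ψ = 0.189, H_out = 6.490 kJ/mol
  T = 340.6 K: K = (1.819, 0.182), RR gives ψ = 0.138, H_out = 4.556 kJ/mol
Linear interpolation between T = 340.6 (H_out = 4.556) and T = 342.6 (H_out = 6.490) on hF = 6.446 gives T ≈ 342.6 K, at which ψ = 0.19.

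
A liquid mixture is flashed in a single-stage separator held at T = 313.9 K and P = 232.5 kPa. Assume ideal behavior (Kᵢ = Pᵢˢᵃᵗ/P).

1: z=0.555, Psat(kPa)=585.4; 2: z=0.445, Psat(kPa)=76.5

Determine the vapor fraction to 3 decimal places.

Raoult's law: Kᵢ = Pᵢˢᵃᵗ/P = Pᵢˢᵃᵗ/232.5.
  K_1 = 585.4/232.5 = 2.51785, K_2 = 76.5/232.5 = 0.32903
Material balance + equilibrium reduce to Σ zᵢ(Kᵢ−1)/(1+ψ(Kᵢ−1)) = 0.
Feasibility: ΣzᵢKᵢ = 1.544, Σzᵢ/Kᵢ = 1.573 — both > 1, two phases present.
Binary case is linear: z₁(K₁−1)(1+ψ(K₂−1)) + z₂(K₂−1)(1+ψ(K₁−1)) = 0
⇒ ψ = [z₁(K₁−1)+z₂(K₂−1)] / [−(K₁−1)(K₂−1)] = 0.5438/1.0184 = 0.534

ψ = 0.534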